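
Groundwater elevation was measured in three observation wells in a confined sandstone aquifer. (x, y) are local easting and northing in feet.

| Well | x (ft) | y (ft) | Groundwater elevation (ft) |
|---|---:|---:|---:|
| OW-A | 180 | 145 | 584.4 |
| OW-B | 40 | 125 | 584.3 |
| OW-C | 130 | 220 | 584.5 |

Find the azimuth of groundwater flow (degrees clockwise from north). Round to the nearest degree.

196°

Differences from OW-A: to OW-B (Δx, Δy, Δh) = (-140, -20, -0.1); to OW-C = (-50, 75, +0.1).
Solve a·Δx + b·Δy = Δh: det = (-140)·75 − (-50)·(-20) = -11500.
∂h/∂x = [(-0.1)·75 − (+0.1)·(-20)] / -11500 = +0.0004783
∂h/∂y = [(-140)·(+0.1) − (-50)·(-0.1)] / -11500 = +0.001652
Flow direction (−∇h) has components (-0.0004783 E, -0.001652 N).
Azimuth = atan2(E, N) = atan2(-0.0004783, -0.001652) = 196.1° ≈ 196°.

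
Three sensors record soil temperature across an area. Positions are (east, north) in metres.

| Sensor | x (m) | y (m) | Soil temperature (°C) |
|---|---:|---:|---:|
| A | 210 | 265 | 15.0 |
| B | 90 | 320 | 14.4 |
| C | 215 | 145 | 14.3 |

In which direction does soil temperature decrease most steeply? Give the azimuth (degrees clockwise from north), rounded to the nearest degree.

With T = a·x + b·y + c and A as origin, the differences give:
  (-120)·a + 55·b = -0.6
  5·a + (-120)·b = -0.7
Eliminate b (×(-120) and ×55, subtract): 14125·a = 110.50 → a = ∂T/∂x = +0.007823
Back-substitute: b = ∂T/∂y = +0.006159.
Steepest decrease is along −∇f: components (-0.007823 E, -0.006159 N).
Azimuth = atan2(-0.007823, -0.006159) = 231.8° ≈ 232°.

232°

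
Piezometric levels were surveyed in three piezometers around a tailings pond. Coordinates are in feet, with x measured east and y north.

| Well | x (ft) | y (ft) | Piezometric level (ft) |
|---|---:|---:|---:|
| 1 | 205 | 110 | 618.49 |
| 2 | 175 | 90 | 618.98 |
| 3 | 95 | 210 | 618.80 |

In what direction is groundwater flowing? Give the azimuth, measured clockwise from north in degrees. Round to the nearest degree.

Differences from 1: to 2 (Δx, Δy, Δh) = (-30, -20, +0.49); to 3 = (-110, 100, +0.31).
Determinant of the coordinate differences = (-30)·100 − (-110)·(-20) = -5200.
∂h/∂x = [(+0.49)·100 − (+0.31)·(-20)] / -5200 = -0.01062
∂h/∂y = [(-30)·(+0.31) − (-110)·(+0.49)] / -5200 = -0.008577
Flow direction (−∇h) has components (+0.01062 E, +0.008577 N).
Azimuth = atan2(E, N) = atan2(+0.01062, +0.008577) = 51.1° ≈ 051°.

051°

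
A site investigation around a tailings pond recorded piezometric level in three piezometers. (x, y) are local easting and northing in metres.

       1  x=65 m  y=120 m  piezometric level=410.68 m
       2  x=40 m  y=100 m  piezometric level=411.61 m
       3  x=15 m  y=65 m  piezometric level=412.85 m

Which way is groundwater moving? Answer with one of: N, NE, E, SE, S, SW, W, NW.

Three-point gradient (reference 1): Δ to 2 = (-25, -20, +0.93), Δ to 3 = (-50, -55, +2.17).
∂h/∂x = -0.02067, ∂h/∂y = -0.02067 (det = 375).
Flow = −∇h = (+0.02067 east, +0.02067 north), which points northeast.

NE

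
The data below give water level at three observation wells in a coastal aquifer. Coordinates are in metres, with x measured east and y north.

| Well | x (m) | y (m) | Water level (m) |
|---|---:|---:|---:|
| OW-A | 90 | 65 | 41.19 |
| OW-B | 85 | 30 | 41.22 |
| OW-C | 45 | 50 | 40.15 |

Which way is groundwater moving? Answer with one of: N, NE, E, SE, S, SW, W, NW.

With h = a·x + b·y + c and OW-A as origin, the differences give:
  (-5)·a + (-35)·b = +0.03
  (-45)·a + (-15)·b = -1.04
Eliminate b (×(-15) and ×(-35), subtract): -1500·a = -36.850 → a = ∂h/∂x = +0.02457
Back-substitute: b = ∂h/∂y = -0.004367.
Flow = −∇h = (-0.02457 east, +0.004367 north), which points west.

W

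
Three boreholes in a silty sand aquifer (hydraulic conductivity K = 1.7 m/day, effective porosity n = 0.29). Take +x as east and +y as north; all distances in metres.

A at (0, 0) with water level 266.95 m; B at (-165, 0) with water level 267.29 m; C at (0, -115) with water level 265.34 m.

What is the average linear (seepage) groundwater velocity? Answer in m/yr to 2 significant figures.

∂h/∂x = (267.29 − 266.95) / (-165 − 0) = -0.002061
∂h/∂y = (265.34 − 266.95) / (-115 − 0) = +0.01400
|∇h| = √(-0.002061² + 0.01400²) = 0.01415
Seepage velocity v = K·i/n = 1.7 × 0.01415 / 0.29 = 0.08295 m/day = 30.3 m/yr.

30 m/yr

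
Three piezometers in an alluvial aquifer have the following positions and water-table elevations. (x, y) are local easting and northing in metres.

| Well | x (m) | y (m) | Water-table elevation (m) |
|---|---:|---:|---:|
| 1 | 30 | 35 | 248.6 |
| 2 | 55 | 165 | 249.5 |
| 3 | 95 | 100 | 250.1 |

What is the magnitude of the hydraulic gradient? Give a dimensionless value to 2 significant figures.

Taking 1 as reference: 2−1 = (25, 130, +0.9); 3−1 = (65, 65, +1.5).
Solve a·Δx + b·Δy = Δh: det = 25·65 − 65·130 = -6825.
∂h/∂x = [(+0.9)·65 − (+1.5)·130] / -6825 = +0.02000
∂h/∂y = [25·(+1.5) − 65·(+0.9)] / -6825 = +0.003077
|∇h| = √(0.02000² + 0.003077²) = 0.02024

0.020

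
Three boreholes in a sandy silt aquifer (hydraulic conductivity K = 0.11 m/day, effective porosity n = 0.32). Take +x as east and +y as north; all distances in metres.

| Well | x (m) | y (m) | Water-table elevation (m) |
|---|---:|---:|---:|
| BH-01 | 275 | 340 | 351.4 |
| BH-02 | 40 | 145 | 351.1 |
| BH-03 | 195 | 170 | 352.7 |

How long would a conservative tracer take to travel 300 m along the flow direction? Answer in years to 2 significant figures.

130 years

Three-point gradient (reference BH-01): Δ to BH-02 = (-235, -195, -0.3), Δ to BH-03 = (-80, -170, +1.3).
∂h/∂x = +0.01251, ∂h/∂y = -0.01353 (det = 24350).
|∇h| = √(0.01251² + -0.01353²) = 0.01843
Seepage velocity v = K·i/n = 0.11 × 0.01843 / 0.32 = 0.006335 m/day.
t = 300 / 0.006335 = 4.736e+04 days = 130 years.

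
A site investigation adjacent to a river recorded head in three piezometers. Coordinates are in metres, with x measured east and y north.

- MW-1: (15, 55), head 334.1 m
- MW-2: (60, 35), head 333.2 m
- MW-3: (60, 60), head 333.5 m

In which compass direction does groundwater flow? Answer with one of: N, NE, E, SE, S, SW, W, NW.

With h = a·x + b·y + c and MW-1 as origin, the differences give:
  45·a + (-20)·b = -0.9
  45·a + 5·b = -0.6
Eliminate b (×5 and ×(-20), subtract): 1125·a = -16.50 → a = ∂h/∂x = -0.01467
Back-substitute: b = ∂h/∂y = +0.01200.
Flow = −∇h = (+0.01467 east, -0.01200 north), which points southeast.

SE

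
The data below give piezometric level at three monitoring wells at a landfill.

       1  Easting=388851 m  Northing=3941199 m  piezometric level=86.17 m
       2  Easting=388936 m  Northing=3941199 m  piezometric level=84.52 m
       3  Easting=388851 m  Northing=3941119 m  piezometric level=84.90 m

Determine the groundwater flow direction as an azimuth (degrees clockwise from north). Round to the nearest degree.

∂h/∂x = (84.52 − 86.17) / (388936 − 388851) = -0.01941
∂h/∂y = (84.90 − 86.17) / (3941119 − 3941199) = +0.01587
Flow direction (−∇h) has components (+0.01941 E, -0.01587 N).
Azimuth = atan2(E, N) = atan2(+0.01941, -0.01587) = 129.3° ≈ 129°.

129°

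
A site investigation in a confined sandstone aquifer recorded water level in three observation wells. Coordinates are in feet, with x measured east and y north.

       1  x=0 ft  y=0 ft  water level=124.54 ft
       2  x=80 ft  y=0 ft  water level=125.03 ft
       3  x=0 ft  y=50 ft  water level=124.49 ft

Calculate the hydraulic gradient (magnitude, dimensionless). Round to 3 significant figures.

∂h/∂x = (125.03 − 124.54) / (80 − 0) = +0.006125
∂h/∂y = (124.49 − 124.54) / (50 − 0) = -0.001000
|∇h| = √(0.006125² + -0.001000²) = 0.006206

0.00621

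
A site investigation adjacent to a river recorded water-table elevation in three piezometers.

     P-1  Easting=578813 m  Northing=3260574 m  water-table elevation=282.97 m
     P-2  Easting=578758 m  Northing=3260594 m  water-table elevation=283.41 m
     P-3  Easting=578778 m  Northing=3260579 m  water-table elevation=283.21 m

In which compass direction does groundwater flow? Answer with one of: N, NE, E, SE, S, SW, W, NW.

SE

Differences from P-1: to P-2 (Δx, Δy, Δh) = (-55, 20, +0.44); to P-3 = (-35, 5, +0.24).
Determinant of the coordinate differences = (-55)·5 − (-35)·20 = 425.
∂h/∂x = [(+0.44)·5 − (+0.24)·20] / 425 = -0.006118
∂h/∂y = [(-55)·(+0.24) − (-35)·(+0.44)] / 425 = +0.005176
Flow = −∇h = (+0.006118 east, -0.005176 north), which points southeast.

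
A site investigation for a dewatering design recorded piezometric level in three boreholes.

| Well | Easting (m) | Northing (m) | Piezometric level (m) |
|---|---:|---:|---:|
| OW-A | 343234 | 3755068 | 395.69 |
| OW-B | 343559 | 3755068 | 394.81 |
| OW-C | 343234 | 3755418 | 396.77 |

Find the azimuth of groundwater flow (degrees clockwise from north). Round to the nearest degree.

∂h/∂x = (394.81 − 395.69) / (343559 − 343234) = -0.002708
∂h/∂y = (396.77 − 395.69) / (3755418 − 3755068) = +0.003086
Flow direction (−∇h) has components (+0.002708 E, -0.003086 N).
Azimuth = atan2(E, N) = atan2(+0.002708, -0.003086) = 138.7° ≈ 139°.

139°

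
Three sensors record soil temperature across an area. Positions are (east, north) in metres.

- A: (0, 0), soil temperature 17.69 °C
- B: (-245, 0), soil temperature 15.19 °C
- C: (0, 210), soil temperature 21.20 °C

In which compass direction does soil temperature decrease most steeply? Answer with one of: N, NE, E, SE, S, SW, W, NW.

SW

∂T/∂x = (15.19 − 17.69) / (-245 − 0) = +0.01020
∂T/∂y = (21.20 − 17.69) / (210 − 0) = +0.01671
Steepest decrease is along −∇f = (-0.01020 E, -0.01671 N) → southwest.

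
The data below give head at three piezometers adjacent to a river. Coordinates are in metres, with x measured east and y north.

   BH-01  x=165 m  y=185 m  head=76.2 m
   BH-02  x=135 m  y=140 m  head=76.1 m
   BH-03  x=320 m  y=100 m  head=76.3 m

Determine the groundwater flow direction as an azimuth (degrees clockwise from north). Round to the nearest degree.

Differences from BH-01: to BH-02 (Δx, Δy, Δh) = (-30, -45, -0.1); to BH-03 = (155, -85, +0.1).
Determinant of the coordinate differences = (-30)·(-85) − 155·(-45) = 9525.
∂h/∂x = [(-0.1)·(-85) − (+0.1)·(-45)] / 9525 = +0.001365
∂h/∂y = [(-30)·(+0.1) − 155·(-0.1)] / 9525 = +0.001312
Flow direction (−∇h) has components (-0.001365 E, -0.001312 N).
Azimuth = atan2(E, N) = atan2(-0.001365, -0.001312) = 226.1° ≈ 226°.

226°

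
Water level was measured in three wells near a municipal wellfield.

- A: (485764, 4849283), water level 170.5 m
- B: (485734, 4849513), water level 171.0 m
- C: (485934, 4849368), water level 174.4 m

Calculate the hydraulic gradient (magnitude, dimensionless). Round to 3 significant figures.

0.0211

Taking A as reference: B−A = (-30, 230, +0.5); C−A = (170, 85, +3.9).
Solve a·Δx + b·Δy = Δh: det = (-30)·85 − 170·230 = -41650.
∂h/∂x = [(+0.5)·85 − (+3.9)·230] / -41650 = +0.02052
∂h/∂y = [(-30)·(+3.9) − 170·(+0.5)] / -41650 = +0.004850
|∇h| = √(0.02052² + 0.004850²) = 0.02109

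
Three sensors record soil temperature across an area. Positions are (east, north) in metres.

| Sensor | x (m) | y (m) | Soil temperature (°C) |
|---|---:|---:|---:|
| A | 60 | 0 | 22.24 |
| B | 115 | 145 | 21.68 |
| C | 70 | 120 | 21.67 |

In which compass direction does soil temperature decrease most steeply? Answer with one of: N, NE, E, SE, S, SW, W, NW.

NW

Taking A as reference: B−A = (55, 145, -0.56); C−A = (10, 120, -0.57).
Determinant of the coordinate differences = 55·120 − 10·145 = 5150.
∂T/∂x = [(-0.56)·120 − (-0.57)·145] / 5150 = +0.003000
∂T/∂y = [55·(-0.57) − 10·(-0.56)] / 5150 = -0.005000
Steepest decrease is along −∇f = (-0.003000 E, +0.005000 N) → northwest.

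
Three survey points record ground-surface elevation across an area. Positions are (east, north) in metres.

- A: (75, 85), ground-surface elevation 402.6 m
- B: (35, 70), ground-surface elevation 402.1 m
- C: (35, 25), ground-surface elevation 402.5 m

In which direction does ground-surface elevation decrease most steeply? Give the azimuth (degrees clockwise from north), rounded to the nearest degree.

With z = a·x + b·y + c and A as origin, the differences give:
  (-40)·a + (-15)·b = -0.5
  (-40)·a + (-60)·b = -0.1
Eliminate b (×(-60) and ×(-15), subtract): 1800·a = 28.50 → a = ∂z/∂x = +0.01583
Back-substitute: b = ∂z/∂y = -0.008889.
Steepest decrease is along −∇f: components (-0.01583 E, +0.008889 N).
Azimuth = atan2(-0.01583, +0.008889) = 299.3° ≈ 299°.

299°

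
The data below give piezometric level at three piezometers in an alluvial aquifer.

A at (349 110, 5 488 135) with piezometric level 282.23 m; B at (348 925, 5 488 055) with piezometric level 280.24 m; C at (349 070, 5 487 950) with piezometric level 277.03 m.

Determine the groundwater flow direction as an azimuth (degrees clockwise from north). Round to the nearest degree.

177°

With h = a·x + b·y + c and A as origin, the differences give:
  (-185)·a + (-80)·b = -1.99
  (-40)·a + (-185)·b = -5.20
Eliminate b (×(-185) and ×(-80), subtract): 31025·a = -47.850 → a = ∂h/∂x = -0.001542
Back-substitute: b = ∂h/∂y = +0.02844.
Flow direction (−∇h) has components (+0.001542 E, -0.02844 N).
Azimuth = atan2(E, N) = atan2(+0.001542, -0.02844) = 176.9° ≈ 177°.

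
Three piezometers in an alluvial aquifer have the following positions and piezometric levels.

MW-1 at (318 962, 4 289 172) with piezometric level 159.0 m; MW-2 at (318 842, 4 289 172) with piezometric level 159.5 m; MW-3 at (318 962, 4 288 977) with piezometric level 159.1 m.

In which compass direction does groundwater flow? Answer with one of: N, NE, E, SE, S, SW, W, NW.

E

∂h/∂x = (159.5 − 159.0) / (318842 − 318962) = -0.004167
∂h/∂y = (159.1 − 159.0) / (4288977 − 4289172) = -0.0005128
Flow = −∇h = (+0.004167 east, +0.0005128 north), which points east.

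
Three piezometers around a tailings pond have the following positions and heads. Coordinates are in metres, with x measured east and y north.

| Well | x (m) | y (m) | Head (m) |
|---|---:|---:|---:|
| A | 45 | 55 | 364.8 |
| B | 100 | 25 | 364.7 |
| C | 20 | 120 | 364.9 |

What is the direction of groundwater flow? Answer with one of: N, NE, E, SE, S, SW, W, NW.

SE

With h = a·x + b·y + c and A as origin, the differences give:
  55·a + (-30)·b = -0.1
  (-25)·a + 65·b = +0.1
Eliminate b (×65 and ×(-30), subtract): 2825·a = -3.50 → a = ∂h/∂x = -0.001239
Back-substitute: b = ∂h/∂y = +0.001062.
Flow = −∇h = (+0.001239 east, -0.001062 north), which points southeast.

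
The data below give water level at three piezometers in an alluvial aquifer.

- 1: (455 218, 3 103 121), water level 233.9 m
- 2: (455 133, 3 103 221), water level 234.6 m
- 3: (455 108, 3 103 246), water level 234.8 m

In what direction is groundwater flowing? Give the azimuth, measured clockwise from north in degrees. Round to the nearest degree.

Three-point gradient (reference 1): Δ to 2 = (-85, 100, +0.7), Δ to 3 = (-110, 125, +0.9).
∂h/∂x = -0.006667, ∂h/∂y = +0.001333 (det = 375).
Flow direction (−∇h) has components (+0.006667 E, -0.001333 N).
Azimuth = atan2(E, N) = atan2(+0.006667, -0.001333) = 101.3° ≈ 101°.

101°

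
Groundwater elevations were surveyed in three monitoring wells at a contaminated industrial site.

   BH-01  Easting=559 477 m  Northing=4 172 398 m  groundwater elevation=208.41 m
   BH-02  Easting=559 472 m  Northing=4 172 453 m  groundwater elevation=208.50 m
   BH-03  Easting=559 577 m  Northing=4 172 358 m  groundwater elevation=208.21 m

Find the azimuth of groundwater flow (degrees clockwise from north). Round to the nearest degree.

137°

Differences from BH-01: to BH-02 (Δx, Δy, Δh) = (-5, 55, +0.09); to BH-03 = (100, -40, -0.20).
Determinant of the coordinate differences = (-5)·(-40) − 100·55 = -5300.
∂h/∂x = [(+0.09)·(-40) − (-0.20)·55] / -5300 = -0.001396
∂h/∂y = [(-5)·(-0.20) − 100·(+0.09)] / -5300 = +0.001509
Flow direction (−∇h) has components (+0.001396 E, -0.001509 N).
Azimuth = atan2(E, N) = atan2(+0.001396, -0.001509) = 137.2° ≈ 137°.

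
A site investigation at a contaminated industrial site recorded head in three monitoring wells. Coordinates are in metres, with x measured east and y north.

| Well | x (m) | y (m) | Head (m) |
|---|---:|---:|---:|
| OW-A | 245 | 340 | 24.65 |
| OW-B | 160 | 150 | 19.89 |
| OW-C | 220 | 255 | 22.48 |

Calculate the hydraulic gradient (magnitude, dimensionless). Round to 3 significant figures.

With h = a·x + b·y + c and OW-A as origin, the differences give:
  (-85)·a + (-190)·b = -4.76
  (-25)·a + (-85)·b = -2.17
Eliminate b (×(-85) and ×(-190), subtract): 2475·a = -7.700 → a = ∂h/∂x = -0.003111
Back-substitute: b = ∂h/∂y = +0.02644.
|∇h| = √(-0.003111² + 0.02644²) = 0.02662

0.0266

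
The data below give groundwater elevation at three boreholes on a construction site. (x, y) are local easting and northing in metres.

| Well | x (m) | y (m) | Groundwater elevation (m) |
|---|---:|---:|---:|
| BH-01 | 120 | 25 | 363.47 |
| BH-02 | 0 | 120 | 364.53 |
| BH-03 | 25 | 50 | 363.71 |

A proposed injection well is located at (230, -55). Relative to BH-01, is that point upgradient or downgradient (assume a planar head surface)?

Differences from BH-01: to BH-02 (Δx, Δy, Δh) = (-120, 95, +1.06); to BH-03 = (-95, 25, +0.24).
Determinant of the coordinate differences = (-120)·25 − (-95)·95 = 6025.
∂h/∂x = [(+1.06)·25 − (+0.24)·95] / 6025 = +0.0006141
∂h/∂y = [(-120)·(+0.24) − (-95)·(+1.06)] / 6025 = +0.01193
Head at (230, -55) = 363.47 + (+0.0006141)·(110) + (+0.01193)·(-80) = 362.58 m.
That is lower than the 363.47 m at BH-01, so the point is downgradient.

downgradient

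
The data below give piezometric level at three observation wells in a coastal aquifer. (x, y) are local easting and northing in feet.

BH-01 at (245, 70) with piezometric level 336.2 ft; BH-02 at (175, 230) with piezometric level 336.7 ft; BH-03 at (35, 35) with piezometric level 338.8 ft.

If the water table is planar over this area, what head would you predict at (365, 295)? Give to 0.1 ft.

334.3 ft

Differences from BH-01: to BH-02 (Δx, Δy, Δh) = (-70, 160, +0.5); to BH-03 = (-210, -35, +2.6).
Determinant of the coordinate differences = (-70)·(-35) − (-210)·160 = 36050.
∂h/∂x = [(+0.5)·(-35) − (+2.6)·160] / 36050 = -0.01202
∂h/∂y = [(-70)·(+2.6) − (-210)·(+0.5)] / 36050 = -0.002136
h(365, 295) = 336.2 + (-0.01202)·(120) + (-0.002136)·(225) = 336.2 -1.443 -0.481 = 334.276 ft.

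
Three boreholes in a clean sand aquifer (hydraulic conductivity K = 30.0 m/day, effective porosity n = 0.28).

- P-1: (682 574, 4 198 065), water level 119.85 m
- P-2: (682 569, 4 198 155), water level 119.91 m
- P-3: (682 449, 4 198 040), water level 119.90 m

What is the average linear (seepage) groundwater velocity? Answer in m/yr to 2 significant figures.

With h = a·x + b·y + c and P-1 as origin, the differences give:
  (-5)·a + 90·b = +0.06
  (-125)·a + (-25)·b = +0.05
Eliminate b (×(-25) and ×90, subtract): 11375·a = -6.000 → a = ∂h/∂x = -0.0005275
Back-substitute: b = ∂h/∂y = +0.0006374.
|∇h| = √(-0.0005275² + 0.0006374²) = 0.0008274
Seepage velocity v = K·i/n = 30.0 × 0.0008274 / 0.28 = 0.08865 m/day = 32.38 m/yr.

32 m/yr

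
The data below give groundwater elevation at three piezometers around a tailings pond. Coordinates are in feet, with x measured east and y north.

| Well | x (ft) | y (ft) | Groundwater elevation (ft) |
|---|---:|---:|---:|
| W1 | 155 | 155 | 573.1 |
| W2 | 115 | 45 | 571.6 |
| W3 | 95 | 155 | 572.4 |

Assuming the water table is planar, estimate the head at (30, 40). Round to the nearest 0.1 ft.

570.6 ft

With h = a·x + b·y + c and W1 as origin, the differences give:
  (-40)·a + (-110)·b = -1.5
  (-60)·a + 0·b = -0.7
Eliminate b (×0 and ×(-110), subtract): -6600·a = -77.00 → a = ∂h/∂x = +0.01167
Back-substitute: b = ∂h/∂y = +0.009394.
h(30, 40) = 573.1 + (+0.01167)·(-125) + (+0.009394)·(-115) = 573.1 -1.458 -1.080 = 570.561 ft.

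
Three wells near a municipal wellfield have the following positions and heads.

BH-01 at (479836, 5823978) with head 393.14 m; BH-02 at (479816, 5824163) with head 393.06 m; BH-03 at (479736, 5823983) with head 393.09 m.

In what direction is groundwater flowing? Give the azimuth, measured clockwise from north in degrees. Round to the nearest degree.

With h = a·x + b·y + c and BH-01 as origin, the differences give:
  (-20)·a + 185·b = -0.08
  (-100)·a + 5·b = -0.05
Eliminate b (×5 and ×185, subtract): 18400·a = 8.850 → a = ∂h/∂x = +0.0004810
Back-substitute: b = ∂h/∂y = -0.0003804.
Flow direction (−∇h) has components (-0.0004810 E, +0.0003804 N).
Azimuth = atan2(E, N) = atan2(-0.0004810, +0.0003804) = 308.3° ≈ 308°.

308°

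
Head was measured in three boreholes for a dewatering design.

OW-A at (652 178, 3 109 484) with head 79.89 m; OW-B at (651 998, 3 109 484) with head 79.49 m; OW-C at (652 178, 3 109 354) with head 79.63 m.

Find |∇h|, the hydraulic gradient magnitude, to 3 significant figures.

0.00299

∂h/∂x = (79.49 − 79.89) / (651998 − 652178) = +0.002222
∂h/∂y = (79.63 − 79.89) / (3109354 − 3109484) = +0.002000
|∇h| = √(0.002222² + 0.002000²) = 0.00299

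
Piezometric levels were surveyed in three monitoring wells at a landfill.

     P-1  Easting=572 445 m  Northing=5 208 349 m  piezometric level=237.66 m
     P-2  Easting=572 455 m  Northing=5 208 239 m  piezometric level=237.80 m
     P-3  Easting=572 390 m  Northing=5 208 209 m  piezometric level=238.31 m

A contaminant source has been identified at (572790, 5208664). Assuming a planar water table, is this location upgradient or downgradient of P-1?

downgradient

Differences from P-1: to P-2 (Δx, Δy, Δh) = (10, -110, +0.14); to P-3 = (-55, -140, +0.65).
Determinant of the coordinate differences = 10·(-140) − (-55)·(-110) = -7450.
∂h/∂x = [(+0.14)·(-140) − (+0.65)·(-110)] / -7450 = -0.006966
∂h/∂y = [10·(+0.65) − (-55)·(+0.14)] / -7450 = -0.001906
Head at (572790, 5208664) = 237.66 + (-0.006966)·(345) + (-0.001906)·(315) = 234.66 m.
That is lower than the 237.66 m at P-1, so the point is downgradient.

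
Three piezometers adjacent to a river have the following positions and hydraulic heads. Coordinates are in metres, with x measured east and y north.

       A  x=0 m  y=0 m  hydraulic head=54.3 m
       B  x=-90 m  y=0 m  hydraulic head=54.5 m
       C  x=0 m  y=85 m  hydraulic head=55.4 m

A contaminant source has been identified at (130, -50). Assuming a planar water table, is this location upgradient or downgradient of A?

downgradient

∂h/∂x = (54.5 − 54.3) / (-90 − 0) = -0.002222
∂h/∂y = (55.4 − 54.3) / (85 − 0) = +0.01294
Head at (130, -50) = 54.3 + (-0.002222)·(130) + (+0.01294)·(-50) = 53.36 m.
That is lower than the 54.3 m at A, so the point is downgradient.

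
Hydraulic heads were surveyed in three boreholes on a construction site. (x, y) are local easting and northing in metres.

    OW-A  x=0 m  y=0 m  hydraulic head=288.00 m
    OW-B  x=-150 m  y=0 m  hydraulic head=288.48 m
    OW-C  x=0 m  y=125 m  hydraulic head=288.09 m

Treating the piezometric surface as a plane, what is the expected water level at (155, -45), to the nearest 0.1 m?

∂h/∂x = (288.48 − 288.00) / (-150 − 0) = -0.003200
∂h/∂y = (288.09 − 288.00) / (125 − 0) = +0.0007200
h(155, -45) = 288.00 + (-0.003200)·(155) + (+0.0007200)·(-45) = 288.00 -0.496 -0.032 = 287.472 m.

287.5 m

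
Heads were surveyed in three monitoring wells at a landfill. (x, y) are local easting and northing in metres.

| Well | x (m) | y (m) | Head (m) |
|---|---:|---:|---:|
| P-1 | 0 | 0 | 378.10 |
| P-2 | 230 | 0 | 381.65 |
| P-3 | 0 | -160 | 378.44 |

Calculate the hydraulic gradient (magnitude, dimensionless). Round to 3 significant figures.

∂h/∂x = (381.65 − 378.10) / (230 − 0) = +0.01543
∂h/∂y = (378.44 − 378.10) / (-160 − 0) = -0.002125
|∇h| = √(0.01543² + -0.002125²) = 0.01558

0.0156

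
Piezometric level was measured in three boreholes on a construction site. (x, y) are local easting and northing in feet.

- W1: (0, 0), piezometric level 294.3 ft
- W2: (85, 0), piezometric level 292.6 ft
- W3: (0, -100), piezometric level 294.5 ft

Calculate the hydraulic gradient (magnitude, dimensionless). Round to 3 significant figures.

0.0201

∂h/∂x = (292.6 − 294.3) / (85 − 0) = -0.02000
∂h/∂y = (294.5 − 294.3) / (-100 − 0) = -0.002000
|∇h| = √(-0.02000² + -0.002000²) = 0.0201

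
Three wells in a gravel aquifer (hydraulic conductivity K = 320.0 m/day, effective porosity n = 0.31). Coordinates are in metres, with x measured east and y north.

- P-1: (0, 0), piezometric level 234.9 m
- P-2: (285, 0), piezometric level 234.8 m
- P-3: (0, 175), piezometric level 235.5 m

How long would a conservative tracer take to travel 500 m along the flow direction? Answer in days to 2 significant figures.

140 days

∂h/∂x = (234.8 − 234.9) / (285 − 0) = -0.0003509
∂h/∂y = (235.5 − 234.9) / (175 − 0) = +0.003429
|∇h| = √(-0.0003509² + 0.003429²) = 0.003447
Seepage velocity v = K·i/n = 320.0 × 0.003447 / 0.31 = 3.558 m/day.
t = 500 / 3.558 = 140.5 days.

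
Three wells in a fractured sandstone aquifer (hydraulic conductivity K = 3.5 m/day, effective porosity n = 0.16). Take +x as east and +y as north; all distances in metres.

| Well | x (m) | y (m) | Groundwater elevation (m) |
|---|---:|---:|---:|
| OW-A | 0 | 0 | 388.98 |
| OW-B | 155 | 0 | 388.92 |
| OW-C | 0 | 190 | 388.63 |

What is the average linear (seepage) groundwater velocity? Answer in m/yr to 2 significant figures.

15 m/yr

∂h/∂x = (388.92 − 388.98) / (155 − 0) = -0.0003871
∂h/∂y = (388.63 − 388.98) / (190 − 0) = -0.001842
|∇h| = √(-0.0003871² + -0.001842²) = 0.001882
Seepage velocity v = K·i/n = 3.5 × 0.001882 / 0.16 = 0.04117 m/day = 15.04 m/yr.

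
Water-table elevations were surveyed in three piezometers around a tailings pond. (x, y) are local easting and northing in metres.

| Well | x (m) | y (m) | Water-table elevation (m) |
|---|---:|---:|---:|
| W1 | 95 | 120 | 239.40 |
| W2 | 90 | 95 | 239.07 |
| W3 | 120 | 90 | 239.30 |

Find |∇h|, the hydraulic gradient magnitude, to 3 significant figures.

0.0148

With h = a·x + b·y + c and W1 as origin, the differences give:
  (-5)·a + (-25)·b = -0.33
  25·a + (-30)·b = -0.10
Eliminate b (×(-30) and ×(-25), subtract): 775·a = 7.400 → a = ∂h/∂x = +0.009548
Back-substitute: b = ∂h/∂y = +0.01129.
|∇h| = √(0.009548² + 0.01129²) = 0.01479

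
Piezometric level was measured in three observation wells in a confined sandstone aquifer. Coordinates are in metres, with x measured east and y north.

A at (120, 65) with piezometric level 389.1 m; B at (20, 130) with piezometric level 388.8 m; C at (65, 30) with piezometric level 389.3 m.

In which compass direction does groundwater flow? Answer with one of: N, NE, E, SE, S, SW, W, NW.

N

Differences from A: to B (Δx, Δy, Δh) = (-100, 65, -0.3); to C = (-55, -35, +0.2).
Determinant of the coordinate differences = (-100)·(-35) − (-55)·65 = 7075.
∂h/∂x = [(-0.3)·(-35) − (+0.2)·65] / 7075 = -0.0003534
∂h/∂y = [(-100)·(+0.2) − (-55)·(-0.3)] / 7075 = -0.005159
Flow = −∇h = (+0.0003534 east, +0.005159 north), which points north.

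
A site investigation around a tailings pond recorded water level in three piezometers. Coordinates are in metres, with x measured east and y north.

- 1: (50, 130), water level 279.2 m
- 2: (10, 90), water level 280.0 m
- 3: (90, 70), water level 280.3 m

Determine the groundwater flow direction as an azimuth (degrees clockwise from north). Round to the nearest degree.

003°

With h = a·x + b·y + c and 1 as origin, the differences give:
  (-40)·a + (-40)·b = +0.8
  40·a + (-60)·b = +1.1
Eliminate b (×(-60) and ×(-40), subtract): 4000·a = -4.00 → a = ∂h/∂x = -0.0010000
Back-substitute: b = ∂h/∂y = -0.01900.
Flow direction (−∇h) has components (+0.0010000 E, +0.01900 N).
Azimuth = atan2(E, N) = atan2(+0.0010000, +0.01900) = 3.0° ≈ 003°.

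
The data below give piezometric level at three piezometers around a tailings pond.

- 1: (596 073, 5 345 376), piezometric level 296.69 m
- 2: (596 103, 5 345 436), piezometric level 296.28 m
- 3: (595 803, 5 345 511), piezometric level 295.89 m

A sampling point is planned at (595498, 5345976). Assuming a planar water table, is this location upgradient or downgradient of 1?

With h = a·x + b·y + c and 1 as origin, the differences give:
  30·a + 60·b = -0.41
  (-270)·a + 135·b = -0.80
Eliminate b (×135 and ×60, subtract): 20250·a = -7.350 → a = ∂h/∂x = -0.0003630
Back-substitute: b = ∂h/∂y = -0.006652.
Head at (595498, 5345976) = 296.69 + (-0.0003630)·(-575) + (-0.006652)·(600) = 292.91 m.
That is lower than the 296.69 m at 1, so the point is downgradient.

downgradient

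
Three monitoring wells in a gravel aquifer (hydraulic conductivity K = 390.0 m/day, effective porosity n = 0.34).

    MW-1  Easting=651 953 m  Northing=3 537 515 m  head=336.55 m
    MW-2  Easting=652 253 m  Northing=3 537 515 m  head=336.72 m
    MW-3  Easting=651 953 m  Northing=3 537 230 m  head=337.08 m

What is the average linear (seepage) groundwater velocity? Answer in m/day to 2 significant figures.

∂h/∂x = (336.72 − 336.55) / (652253 − 651953) = +0.0005667
∂h/∂y = (337.08 − 336.55) / (3537230 − 3537515) = -0.001860
|∇h| = √(0.0005667² + -0.001860²) = 0.001944
Seepage velocity v = K·i/n = 390.0 × 0.001944 / 0.34 = 2.23 m/day.

2.2 m/day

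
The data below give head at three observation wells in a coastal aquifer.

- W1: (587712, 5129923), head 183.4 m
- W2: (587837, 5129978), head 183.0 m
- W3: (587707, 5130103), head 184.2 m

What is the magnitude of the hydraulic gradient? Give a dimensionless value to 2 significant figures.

With h = a·x + b·y + c and W1 as origin, the differences give:
  125·a + 55·b = -0.4
  (-5)·a + 180·b = +0.8
Eliminate b (×180 and ×55, subtract): 22775·a = -116.00 → a = ∂h/∂x = -0.005093
Back-substitute: b = ∂h/∂y = +0.004303.
|∇h| = √(-0.005093² + 0.004303²) = 0.006667

0.0067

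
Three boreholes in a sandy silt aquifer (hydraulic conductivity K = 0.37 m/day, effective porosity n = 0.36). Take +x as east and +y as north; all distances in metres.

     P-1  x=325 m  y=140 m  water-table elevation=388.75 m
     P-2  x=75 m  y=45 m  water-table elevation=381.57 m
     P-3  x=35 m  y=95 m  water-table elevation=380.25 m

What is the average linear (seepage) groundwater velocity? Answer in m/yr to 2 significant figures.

11 m/yr

Differences from P-1: to P-2 (Δx, Δy, Δh) = (-250, -95, -7.18); to P-3 = (-290, -45, -8.50).
Solve a·Δx + b·Δy = Δh: det = (-250)·(-45) − (-290)·(-95) = -16300.
∂h/∂x = [(-7.18)·(-45) − (-8.50)·(-95)] / -16300 = +0.02972
∂h/∂y = [(-250)·(-8.50) − (-290)·(-7.18)] / -16300 = -0.002626
|∇h| = √(0.02972² + -0.002626²) = 0.02984
Seepage velocity v = K·i/n = 0.37 × 0.02984 / 0.36 = 0.03067 m/day = 11.2 m/yr.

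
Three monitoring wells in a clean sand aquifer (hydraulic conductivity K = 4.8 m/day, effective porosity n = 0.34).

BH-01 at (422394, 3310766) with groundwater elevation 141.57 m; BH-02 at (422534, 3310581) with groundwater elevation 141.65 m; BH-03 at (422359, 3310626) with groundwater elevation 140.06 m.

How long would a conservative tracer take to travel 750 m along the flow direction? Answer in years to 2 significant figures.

11 years

Differences from BH-01: to BH-02 (Δx, Δy, Δh) = (140, -185, +0.08); to BH-03 = (-35, -140, -1.51).
Determinant of the coordinate differences = 140·(-140) − (-35)·(-185) = -26075.
∂h/∂x = [(+0.08)·(-140) − (-1.51)·(-185)] / -26075 = +0.01114
∂h/∂y = [140·(-1.51) − (-35)·(+0.08)] / -26075 = +0.008000
|∇h| = √(0.01114² + 0.008000²) = 0.01371
Seepage velocity v = K·i/n = 4.8 × 0.01371 / 0.34 = 0.1936 m/day.
t = 750 / 0.1936 = 3874 days = 10.6 years.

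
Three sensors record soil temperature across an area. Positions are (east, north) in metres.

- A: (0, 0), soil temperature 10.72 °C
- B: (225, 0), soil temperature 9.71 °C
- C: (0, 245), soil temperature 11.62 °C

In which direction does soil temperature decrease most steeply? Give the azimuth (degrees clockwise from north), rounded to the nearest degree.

129°

∂T/∂x = (9.71 − 10.72) / (225 − 0) = -0.004489
∂T/∂y = (11.62 − 10.72) / (245 − 0) = +0.003673
Steepest decrease is along −∇f: components (+0.004489 E, -0.003673 N).
Azimuth = atan2(+0.004489, -0.003673) = 129.3° ≈ 129°.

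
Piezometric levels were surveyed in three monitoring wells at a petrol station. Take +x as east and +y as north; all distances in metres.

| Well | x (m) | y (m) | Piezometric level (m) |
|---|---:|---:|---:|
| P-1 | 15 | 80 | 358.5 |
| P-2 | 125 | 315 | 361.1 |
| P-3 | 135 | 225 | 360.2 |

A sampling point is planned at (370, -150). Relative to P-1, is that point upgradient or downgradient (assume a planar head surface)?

downgradient

Taking P-1 as reference: P-2−P-1 = (110, 235, +2.6); P-3−P-1 = (120, 145, +1.7).
Determinant of the coordinate differences = 110·145 − 120·235 = -12250.
∂h/∂x = [(+2.6)·145 − (+1.7)·235] / -12250 = +0.001837
∂h/∂y = [110·(+1.7) − 120·(+2.6)] / -12250 = +0.01020
Head at (370, -150) = 358.5 + (+0.001837)·(355) + (+0.01020)·(-230) = 356.81 m.
That is lower than the 358.5 m at P-1, so the point is downgradient.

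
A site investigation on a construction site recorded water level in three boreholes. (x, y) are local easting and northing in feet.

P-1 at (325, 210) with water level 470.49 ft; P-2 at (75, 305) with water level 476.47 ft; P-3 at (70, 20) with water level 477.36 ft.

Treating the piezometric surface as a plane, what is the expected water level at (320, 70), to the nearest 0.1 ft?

Differences from P-1: to P-2 (Δx, Δy, Δh) = (-250, 95, +5.98); to P-3 = (-255, -190, +6.87).
Determinant of the coordinate differences = (-250)·(-190) − (-255)·95 = 71725.
∂h/∂x = [(+5.98)·(-190) − (+6.87)·95] / 71725 = -0.02494
∂h/∂y = [(-250)·(+6.87) − (-255)·(+5.98)] / 71725 = -0.002685
h(320, 70) = 470.49 + (-0.02494)·(-5) + (-0.002685)·(-140) = 470.49 +0.125 +0.376 = 470.991 ft.

471.0 ft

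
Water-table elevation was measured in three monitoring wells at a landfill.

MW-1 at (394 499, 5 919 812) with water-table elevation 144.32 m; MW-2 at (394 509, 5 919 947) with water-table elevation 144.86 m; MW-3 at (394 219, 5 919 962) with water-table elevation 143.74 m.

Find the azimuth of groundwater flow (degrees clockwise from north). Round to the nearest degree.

Differences from MW-1: to MW-2 (Δx, Δy, Δh) = (10, 135, +0.54); to MW-3 = (-280, 150, -0.58).
Determinant of the coordinate differences = 10·150 − (-280)·135 = 39300.
∂h/∂x = [(+0.54)·150 − (-0.58)·135] / 39300 = +0.004053
∂h/∂y = [10·(-0.58) − (-280)·(+0.54)] / 39300 = +0.003700
Flow direction (−∇h) has components (-0.004053 E, -0.003700 N).
Azimuth = atan2(E, N) = atan2(-0.004053, -0.003700) = 227.6° ≈ 228°.

228°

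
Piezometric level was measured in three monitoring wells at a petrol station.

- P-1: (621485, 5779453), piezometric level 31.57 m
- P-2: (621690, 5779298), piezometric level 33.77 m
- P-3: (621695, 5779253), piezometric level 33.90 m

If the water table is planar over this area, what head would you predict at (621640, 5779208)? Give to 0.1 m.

33.5 m

With h = a·x + b·y + c and P-1 as origin, the differences give:
  205·a + (-155)·b = +2.20
  210·a + (-200)·b = +2.33
Eliminate b (×(-200) and ×(-155), subtract): -8450·a = -78.850 → a = ∂h/∂x = +0.009331
Back-substitute: b = ∂h/∂y = -0.001852.
h(621640, 5779208) = 31.57 + (+0.009331)·(155) + (-0.001852)·(-245) = 31.57 +1.446 +0.454 = 33.470 m.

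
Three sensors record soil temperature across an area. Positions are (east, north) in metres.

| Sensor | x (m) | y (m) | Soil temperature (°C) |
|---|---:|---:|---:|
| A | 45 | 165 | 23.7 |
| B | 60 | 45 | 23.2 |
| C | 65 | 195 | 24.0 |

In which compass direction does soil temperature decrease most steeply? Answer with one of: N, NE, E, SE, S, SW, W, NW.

SW

Taking A as reference: B−A = (15, -120, -0.5); C−A = (20, 30, +0.3).
Solve a·Δx + b·Δy = ΔT: det = 15·30 − 20·(-120) = 2850.
∂T/∂x = [(-0.5)·30 − (+0.3)·(-120)] / 2850 = +0.007368
∂T/∂y = [15·(+0.3) − 20·(-0.5)] / 2850 = +0.005088
Steepest decrease is along −∇f = (-0.007368 E, -0.005088 N) → southwest.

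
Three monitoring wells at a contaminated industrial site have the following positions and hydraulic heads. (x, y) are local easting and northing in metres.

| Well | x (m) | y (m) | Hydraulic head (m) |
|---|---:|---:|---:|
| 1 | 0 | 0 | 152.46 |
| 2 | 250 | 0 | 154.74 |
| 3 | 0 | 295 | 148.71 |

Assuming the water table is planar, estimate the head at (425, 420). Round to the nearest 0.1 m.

151.0 m

∂h/∂x = (154.74 − 152.46) / (250 − 0) = +0.009120
∂h/∂y = (148.71 − 152.46) / (295 − 0) = -0.01271
h(425, 420) = 152.46 + (+0.009120)·(425) + (-0.01271)·(420) = 152.46 +3.876 -5.339 = 150.997 m.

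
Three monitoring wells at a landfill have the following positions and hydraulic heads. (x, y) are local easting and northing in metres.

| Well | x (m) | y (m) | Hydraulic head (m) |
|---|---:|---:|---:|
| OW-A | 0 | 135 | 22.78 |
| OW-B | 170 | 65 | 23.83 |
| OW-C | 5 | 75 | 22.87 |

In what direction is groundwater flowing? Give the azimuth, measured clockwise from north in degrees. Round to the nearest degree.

Taking OW-A as reference: OW-B−OW-A = (170, -70, +1.05); OW-C−OW-A = (5, -60, +0.09).
Solve a·Δx + b·Δy = Δh: det = 170·(-60) − 5·(-70) = -9850.
∂h/∂x = [(+1.05)·(-60) − (+0.09)·(-70)] / -9850 = +0.005756
∂h/∂y = [170·(+0.09) − 5·(+1.05)] / -9850 = -0.001020
Flow direction (−∇h) has components (-0.005756 E, +0.001020 N).
Azimuth = atan2(E, N) = atan2(-0.005756, +0.001020) = 280.1° ≈ 280°.

280°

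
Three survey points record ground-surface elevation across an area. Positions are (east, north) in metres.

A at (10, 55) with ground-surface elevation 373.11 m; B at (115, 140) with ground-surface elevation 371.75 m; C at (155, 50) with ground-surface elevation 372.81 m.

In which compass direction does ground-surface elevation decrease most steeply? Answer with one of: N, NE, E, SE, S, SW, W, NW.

Three-point gradient (reference A): Δ to B = (105, 85, -1.36), Δ to C = (145, -5, -0.30).
∂z/∂x = -0.002514, ∂z/∂y = -0.01289 (det = -12850).
Steepest decrease is along −∇f = (+0.002514 E, +0.01289 N) → north.

N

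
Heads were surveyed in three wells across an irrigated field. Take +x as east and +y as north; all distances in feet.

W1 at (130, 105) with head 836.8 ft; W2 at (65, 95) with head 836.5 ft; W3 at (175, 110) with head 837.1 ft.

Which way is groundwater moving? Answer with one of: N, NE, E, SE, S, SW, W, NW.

Taking W1 as reference: W2−W1 = (-65, -10, -0.3); W3−W1 = (45, 5, +0.3).
Determinant of the coordinate differences = (-65)·5 − 45·(-10) = 125.
∂h/∂x = [(-0.3)·5 − (+0.3)·(-10)] / 125 = +0.01200
∂h/∂y = [(-65)·(+0.3) − 45·(-0.3)] / 125 = -0.04800
Flow = −∇h = (-0.01200 east, +0.04800 north), which points north.

N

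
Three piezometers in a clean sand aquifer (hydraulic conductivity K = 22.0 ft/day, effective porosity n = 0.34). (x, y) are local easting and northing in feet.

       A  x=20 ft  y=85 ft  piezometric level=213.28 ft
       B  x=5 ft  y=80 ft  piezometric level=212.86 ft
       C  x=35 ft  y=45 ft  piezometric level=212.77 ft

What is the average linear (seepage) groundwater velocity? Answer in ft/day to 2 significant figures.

With h = a·x + b·y + c and A as origin, the differences give:
  (-15)·a + (-5)·b = -0.42
  15·a + (-40)·b = -0.51
Eliminate b (×(-40) and ×(-5), subtract): 675·a = 14.250 → a = ∂h/∂x = +0.02111
Back-substitute: b = ∂h/∂y = +0.02067.
|∇h| = √(0.02111² + 0.02067²) = 0.02954
Seepage velocity v = K·i/n = 22.0 × 0.02954 / 0.34 = 1.911 ft/day.

1.9 ft/day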